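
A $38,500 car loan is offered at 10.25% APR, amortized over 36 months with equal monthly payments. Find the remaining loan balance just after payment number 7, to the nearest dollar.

With monthly rate i = 10.25%/12 = 0.0085417, the balance after k of n payments is P · [(1+i)^n − (1+i)^k] / [(1+i)^n − 1].
(1+0.0085417)^36 = 1.35824598 and (1+0.0085417)^7 = 1.06134583, so the balance is 38,500 × (1.35824598 − 1.06134583) / (1.35824598 − 1) = $31,907.28.

$31,907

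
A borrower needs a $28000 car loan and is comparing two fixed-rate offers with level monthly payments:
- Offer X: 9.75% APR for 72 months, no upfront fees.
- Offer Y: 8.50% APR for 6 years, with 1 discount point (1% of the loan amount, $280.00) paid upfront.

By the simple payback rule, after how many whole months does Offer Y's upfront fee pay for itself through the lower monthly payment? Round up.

17 months

Offer X: monthly rate = 9.75%/12 = 0.0081250; payment = 28,000 × 0.0081250 / (1 − (1+0.0081250)^−72) = $515.20.
Offer Y: monthly rate = 8.5%/12 = 0.0070833; payment = 28,000 × 0.0070833 / (1 − (1+0.0070833)^−72) = $497.79.
Monthly savings = $515.20 − $497.79 = $17.41.
Break-even = $280.00 / $17.41 = 16.08 → 17 months.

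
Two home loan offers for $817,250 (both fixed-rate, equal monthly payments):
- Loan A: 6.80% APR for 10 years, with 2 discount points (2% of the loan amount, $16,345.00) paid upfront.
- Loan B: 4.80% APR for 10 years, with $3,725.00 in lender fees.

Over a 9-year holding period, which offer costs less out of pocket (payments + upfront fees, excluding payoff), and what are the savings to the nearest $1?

Loan B by $100,792

Loan A: monthly rate = 6.8%/12 = 0.0056667; payment = 817,250 × 0.0056667 / (1 − (1+0.0056667)^−120) = $9,404.94.
Loan B: monthly rate = 4.8%/12 = 0.0040000; payment = 817,250 × 0.0040000 / (1 − (1+0.0040000)^−120) = $8,588.53.
Over 108 months: Loan A costs 108 × $9,404.94 + $16,345.00 = $1,032,078.52; Loan B costs 108 × $8,588.53 + $3,725.00 = $931,286.24.
Loan B is cheaper by $1,032,078.52 − $931,286.24 = $100,792.28.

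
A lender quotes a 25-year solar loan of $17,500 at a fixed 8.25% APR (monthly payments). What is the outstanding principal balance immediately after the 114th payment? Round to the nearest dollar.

With monthly rate i = 8.25%/12 = 0.0068750, the balance after k of n payments is P · [(1+i)^n − (1+i)^k] / [(1+i)^n − 1].
(1+0.0068750)^300 = 7.81029304 and (1+0.0068750)^114 = 2.18380364, so the balance is 17,500 × (7.81029304 − 2.18380364) / (7.81029304 − 1) = $14,458.05.

$14,458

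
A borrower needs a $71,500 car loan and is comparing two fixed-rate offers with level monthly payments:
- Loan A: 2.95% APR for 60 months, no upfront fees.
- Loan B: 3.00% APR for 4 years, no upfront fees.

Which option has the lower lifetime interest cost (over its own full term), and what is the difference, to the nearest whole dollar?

Loan B by $1,025

Loan A: at 2.95% the monthly rate is 0.0024583, so the payment is 71,500 × 0.0024583 / (1 − 1.0024583^−60) = $1,283.17.
Total interest on Loan A = 60 × $1,283.17 − $71,500 = $5,490.20.
Loan B: monthly rate = 3%/12 = 0.0025000; payment = 71,500 × 0.0025000 / (1 − (1+0.0025000)^−48) = $1,582.60.
Total interest on Loan B = 48 × $1,582.60 − $71,500 = $4,464.80.
Loan B is lower by $1,025.40.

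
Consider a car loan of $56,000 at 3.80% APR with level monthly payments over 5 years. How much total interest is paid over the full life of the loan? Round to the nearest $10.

$5,580

At 3.80% the monthly rate is 0.0031667, so the payment is 56,000 × 0.0031667 / (1 − 1.0031667^−60) = $1,026.28.
Total paid = 60 × $1,026.28 = $61,576.80; interest = $61,576.80 − $56,000 = $5,576.80.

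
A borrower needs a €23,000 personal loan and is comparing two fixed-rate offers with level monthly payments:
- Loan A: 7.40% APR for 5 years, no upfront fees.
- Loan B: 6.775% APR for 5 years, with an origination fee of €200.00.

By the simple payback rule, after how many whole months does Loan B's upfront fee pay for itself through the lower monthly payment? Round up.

Loan A: monthly rate = 7.4%/12 = 0.0061667; payment = 23,000 × 0.0061667 / (1 − (1+0.0061667)^−60) = €459.78.
Loan B: monthly rate = 6.775%/12 = 0.0056458; payment = 23,000 × 0.0056458 / (1 − (1+0.0056458)^−60) = €452.99.
Monthly savings = €459.78 − €452.99 = €6.79.
Break-even = €200.00 / €6.79 = 29.46 → 30 months.

30 months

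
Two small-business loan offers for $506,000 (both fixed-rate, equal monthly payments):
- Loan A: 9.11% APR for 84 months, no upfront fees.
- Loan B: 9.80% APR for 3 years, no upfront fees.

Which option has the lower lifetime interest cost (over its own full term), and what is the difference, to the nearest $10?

Loan A: at 9.11% the monthly rate is 0.0075917, so the payment is 506,000 × 0.0075917 / (1 − 1.0075917^−84) = $8,169.35.
Total interest on Loan A = 84 × $8,169.35 − $506,000 = $180,225.40.
Loan B: monthly rate = 9.8%/12 = 0.0081667; payment = 506,000 × 0.0081667 / (1 − (1+0.0081667)^−36) = $16,279.73.
Total interest on Loan B = 36 × $16,279.73 − $506,000 = $80,070.28.
Loan B is lower by $100,155.12.

Loan B by $100,160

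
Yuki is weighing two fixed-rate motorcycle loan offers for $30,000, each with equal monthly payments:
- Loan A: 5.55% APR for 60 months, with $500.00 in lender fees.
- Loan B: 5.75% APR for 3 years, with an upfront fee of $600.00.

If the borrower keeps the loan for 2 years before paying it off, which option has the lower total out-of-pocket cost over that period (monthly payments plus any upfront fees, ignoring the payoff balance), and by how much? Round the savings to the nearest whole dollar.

Loan A: at 5.55% the monthly rate is 0.0046250, so the payment is 30,000 × 0.0046250 / (1 − 1.0046250^−60) = $573.73.
Loan B: monthly rate = 5.75%/12 = 0.0047917; payment = 30,000 × 0.0047917 / (1 − (1+0.0047917)^−36) = $909.26.
Over 24 months: Loan A costs 24 × $573.73 + $500.00 = $14,269.52; Loan B costs 24 × $909.26 + $600.00 = $22,422.24.
Loan A is cheaper by $22,422.24 − $14,269.52 = $8,152.72.

Loan A by $8,153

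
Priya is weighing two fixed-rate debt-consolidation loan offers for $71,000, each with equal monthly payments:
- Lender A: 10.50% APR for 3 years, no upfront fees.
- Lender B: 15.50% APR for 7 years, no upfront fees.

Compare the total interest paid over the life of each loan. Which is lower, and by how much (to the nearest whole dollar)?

Lender A by $33,689

Lender A: monthly rate = 10.5%/12 = 0.0087500; payment = 71,000 × 0.0087500 / (1 − (1+0.0087500)^−36) = $2,307.67.
Total interest on Lender A = 36 × $2,307.67 − $71,000 = $12,076.12.
Lender B: at 15.50% the monthly rate is 0.0129167, so the payment is 71,000 × 0.0129167 / (1 − 1.0129167^−84) = $1,390.06.
Total interest on Lender B = 84 × $1,390.06 − $71,000 = $45,765.04.
Lender A is lower by $33,688.92.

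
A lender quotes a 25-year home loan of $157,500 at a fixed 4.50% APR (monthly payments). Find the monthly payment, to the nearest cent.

At 4.50% the monthly rate is 0.0037500, so the payment is 157,500 × 0.0037500 / (1 − 1.0037500^−300) = $875.44.

$875.44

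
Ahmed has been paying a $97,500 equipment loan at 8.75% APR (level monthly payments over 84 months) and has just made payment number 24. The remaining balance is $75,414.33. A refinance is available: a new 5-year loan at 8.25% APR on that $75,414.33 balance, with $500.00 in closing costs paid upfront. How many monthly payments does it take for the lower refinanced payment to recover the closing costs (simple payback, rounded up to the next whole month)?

Current payment = 97,500 × 8.75%/12 / (1 − (1+0.0072917)^−84) = $1,556.34.
Refinanced payment = 75,414.33 × 0.0068750 / (1 − (1+0.0068750)^−60) = $1,538.17.
Monthly savings = $1,556.34 − $1,538.17 = $18.17.
Break-even = $500.00 / $18.17 = 27.52 → 28 months.

28 months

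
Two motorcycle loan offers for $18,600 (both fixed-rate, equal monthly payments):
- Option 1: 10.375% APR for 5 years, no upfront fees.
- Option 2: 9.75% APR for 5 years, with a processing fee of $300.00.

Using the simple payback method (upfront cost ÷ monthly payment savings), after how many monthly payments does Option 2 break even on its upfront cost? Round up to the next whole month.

53 months

Option 1: at 10.375% the monthly rate is 0.0086458, so the payment is 18,600 × 0.0086458 / (1 − 1.0086458^−60) = $398.64.
Option 2: monthly rate = 9.75%/12 = 0.0081250; payment = 18,600 × 0.0081250 / (1 − (1+0.0081250)^−60) = $392.91.
Monthly savings = $398.64 − $392.91 = $5.73.
Break-even = $300.00 / $5.73 = 52.36 → 53 months.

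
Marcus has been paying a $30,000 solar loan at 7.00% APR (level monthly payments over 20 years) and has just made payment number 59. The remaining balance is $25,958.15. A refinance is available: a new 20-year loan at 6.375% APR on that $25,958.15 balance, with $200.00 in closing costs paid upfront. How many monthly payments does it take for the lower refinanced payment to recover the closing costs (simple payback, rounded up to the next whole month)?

Current payment = 30,000 × 7%/12 / (1 − (1+0.0058333)^−240) = $232.59.
Refinanced payment = 25,958.15 × 0.0053125 / (1 − (1+0.0053125)^−240) = $191.63.
Monthly savings = $232.59 − $191.63 = $40.96.
Break-even = $200.00 / $40.96 = 4.88 → 5 months.

5 months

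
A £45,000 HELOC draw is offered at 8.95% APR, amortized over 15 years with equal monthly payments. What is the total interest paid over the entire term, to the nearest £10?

Monthly rate = 8.95%/12 = 0.0074583; payment = 45,000 × 0.0074583 / (1 − (1+0.0074583)^−180) = £455.08.
Total paid = 180 × £455.08 = £81,914.40; interest = £81,914.40 − £45,000 = £36,914.40.

£36,910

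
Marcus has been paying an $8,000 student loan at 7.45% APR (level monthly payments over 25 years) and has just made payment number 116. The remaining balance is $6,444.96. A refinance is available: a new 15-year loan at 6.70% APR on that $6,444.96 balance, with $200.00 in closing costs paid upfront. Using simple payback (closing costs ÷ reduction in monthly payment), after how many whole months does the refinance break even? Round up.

Current payment = 8,000 × 7.45%/12 / (1 − (1+0.0062083)^−300) = $58.86.
Refinanced payment = 6,444.96 × 0.0055833 / (1 − (1+0.0055833)^−180) = $56.85.
Monthly savings = $58.86 − $56.85 = $2.01.
Break-even = $200.00 / $2.01 = 99.50 → 100 months.

100 months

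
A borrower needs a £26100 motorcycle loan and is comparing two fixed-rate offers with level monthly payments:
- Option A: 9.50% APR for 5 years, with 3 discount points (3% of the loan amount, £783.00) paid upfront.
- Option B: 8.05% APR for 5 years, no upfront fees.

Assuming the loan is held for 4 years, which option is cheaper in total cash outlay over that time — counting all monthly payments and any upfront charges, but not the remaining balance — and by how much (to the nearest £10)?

Option B by £1,660

Option A: at 9.50% the monthly rate is 0.0079167, so the payment is 26,100 × 0.0079167 / (1 − 1.0079167^−60) = £548.15.
Option B: at 8.05% the monthly rate is 0.0067083, so the payment is 26,100 × 0.0067083 / (1 − 1.0067083^−60) = £529.84.
Over 48 months: Option A costs 48 × £548.15 + £783.00 = £27,094.20; Option B costs 48 × £529.84 = £25,432.32.
Option B is cheaper by £27,094.20 − £25,432.32 = £1,661.88.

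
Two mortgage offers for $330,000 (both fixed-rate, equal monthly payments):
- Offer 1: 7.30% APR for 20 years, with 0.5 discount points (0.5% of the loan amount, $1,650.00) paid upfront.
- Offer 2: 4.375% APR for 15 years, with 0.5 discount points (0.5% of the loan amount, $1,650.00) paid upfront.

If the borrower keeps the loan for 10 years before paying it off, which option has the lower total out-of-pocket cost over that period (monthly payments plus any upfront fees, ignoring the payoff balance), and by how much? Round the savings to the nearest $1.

Offer 1: at 7.30% the monthly rate is 0.0060833, so the payment is 330,000 × 0.0060833 / (1 − 1.0060833^−240) = $2,618.25.
Offer 2: monthly rate = 4.375%/12 = 0.0036458; payment = 330,000 × 0.0036458 / (1 − (1+0.0036458)^−180) = $2,503.45.
Over 120 months: Offer 1 costs 120 × $2,618.25 + $1,650.00 = $315,840.00; Offer 2 costs 120 × $2,503.45 + $1,650.00 = $302,064.00.
Offer 2 is cheaper by $315,840.00 − $302,064.00 = $13,776.00.

Offer 2 by $13,776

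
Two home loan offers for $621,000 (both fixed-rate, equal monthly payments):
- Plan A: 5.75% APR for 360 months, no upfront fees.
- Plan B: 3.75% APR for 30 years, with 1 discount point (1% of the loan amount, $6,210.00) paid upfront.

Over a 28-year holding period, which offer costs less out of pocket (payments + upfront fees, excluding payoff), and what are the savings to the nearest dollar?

Plan B by $245,131

Plan A: monthly rate = 5.75%/12 = 0.0047917; payment = 621,000 × 0.0047917 / (1 − (1+0.0047917)^−360) = $3,623.99.
Plan B: monthly rate = 3.75%/12 = 0.0031250; payment = 621,000 × 0.0031250 / (1 − (1+0.0031250)^−360) = $2,875.95.
Over 336 months: Plan A costs 336 × $3,623.99 = $1,217,660.64; Plan B costs 336 × $2,875.95 + $6,210.00 = $972,529.20.
Plan B is cheaper by $1,217,660.64 − $972,529.20 = $245,131.44.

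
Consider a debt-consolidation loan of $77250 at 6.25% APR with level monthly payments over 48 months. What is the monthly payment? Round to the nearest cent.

At 6.25% the monthly rate is 0.0052083, so the payment is 77,250 × 0.0052083 / (1 − 1.0052083^−48) = $1,823.09.

$1,823.09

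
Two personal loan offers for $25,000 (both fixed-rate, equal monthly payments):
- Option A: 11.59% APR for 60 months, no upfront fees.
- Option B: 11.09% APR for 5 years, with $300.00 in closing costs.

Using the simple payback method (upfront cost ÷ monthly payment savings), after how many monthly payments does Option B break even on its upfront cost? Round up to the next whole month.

Option A: at 11.59% the monthly rate is 0.0096583, so the payment is 25,000 × 0.0096583 / (1 − 1.0096583^−60) = $550.95.
Option B: at 11.09% the monthly rate is 0.0092417, so the payment is 25,000 × 0.0092417 / (1 − 1.0092417^−60) = $544.68.
Monthly savings = $550.95 − $544.68 = $6.27.
Break-even = $300.00 / $6.27 = 47.85 → 48 months.

48 months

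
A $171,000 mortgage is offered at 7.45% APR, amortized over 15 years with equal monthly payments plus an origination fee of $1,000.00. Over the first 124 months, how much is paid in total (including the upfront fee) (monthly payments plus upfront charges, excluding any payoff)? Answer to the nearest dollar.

At 7.45% the monthly rate is 0.0062083, so the payment is 171,000 × 0.0062083 / (1 − 1.0062083^−180) = $1,580.34.
Total outlay = 124 × $1,580.34 + $1,000.00 = $196,962.16.

$196,962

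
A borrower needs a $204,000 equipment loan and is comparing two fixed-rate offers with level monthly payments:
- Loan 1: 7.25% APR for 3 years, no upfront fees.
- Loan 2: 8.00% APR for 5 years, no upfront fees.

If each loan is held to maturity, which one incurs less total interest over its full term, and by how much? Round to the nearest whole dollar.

Loan 1: monthly rate = 7.25%/12 = 0.0060417; payment = 204,000 × 0.0060417 / (1 − (1+0.0060417)^−36) = $6,322.27.
Total interest on Loan 1 = 36 × $6,322.27 − $204,000 = $23,601.72.
Loan 2: monthly rate = 8%/12 = 0.0066667; payment = 204,000 × 0.0066667 / (1 − (1+0.0066667)^−60) = $4,136.38.
Total interest on Loan 2 = 60 × $4,136.38 − $204,000 = $44,182.80.
Loan 1 is lower by $20,581.08.

Loan 1 by $20,581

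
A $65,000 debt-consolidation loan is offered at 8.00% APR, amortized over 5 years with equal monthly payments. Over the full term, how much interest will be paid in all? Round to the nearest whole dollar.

Monthly rate = 8%/12 = 0.0066667; payment = 65,000 × 0.0066667 / (1 − (1+0.0066667)^−60) = $1,317.97.
Total paid = 60 × $1,317.97 = $79,078.20; interest = $79,078.20 − $65,000 = $14,078.20.

$14,078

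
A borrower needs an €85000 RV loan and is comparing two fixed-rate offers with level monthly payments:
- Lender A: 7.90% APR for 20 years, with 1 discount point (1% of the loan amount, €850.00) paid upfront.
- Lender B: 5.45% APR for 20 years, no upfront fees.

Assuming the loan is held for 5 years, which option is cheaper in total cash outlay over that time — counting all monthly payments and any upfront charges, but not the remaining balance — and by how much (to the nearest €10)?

Lender A: monthly rate = 7.9%/12 = 0.0065833; payment = 85,000 × 0.0065833 / (1 − (1+0.0065833)^−240) = €705.69.
Lender B: at 5.45% the monthly rate is 0.0045417, so the payment is 85,000 × 0.0045417 / (1 − 1.0045417^−240) = €582.31.
Over 60 months: Lender A costs 60 × €705.69 + €850.00 = €43,191.40; Lender B costs 60 × €582.31 = €34,938.60.
Lender B is cheaper by €43,191.40 − €34,938.60 = €8,252.80.

Lender B by €8,250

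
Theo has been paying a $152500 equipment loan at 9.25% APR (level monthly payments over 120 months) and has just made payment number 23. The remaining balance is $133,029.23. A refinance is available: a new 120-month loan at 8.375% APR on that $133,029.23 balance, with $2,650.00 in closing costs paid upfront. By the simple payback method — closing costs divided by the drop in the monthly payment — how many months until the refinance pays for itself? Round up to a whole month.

Current payment = 152,500 × 9.25%/12 / (1 − (1+0.0077083)^−120) = $1,952.50.
Refinanced payment = 133,029.23 × 0.0069792 / (1 − (1+0.0069792)^−120) = $1,640.49.
Monthly savings = $1,952.50 − $1,640.49 = $312.01.
Break-even = $2,650.00 / $312.01 = 8.49 → 9 months.

9 months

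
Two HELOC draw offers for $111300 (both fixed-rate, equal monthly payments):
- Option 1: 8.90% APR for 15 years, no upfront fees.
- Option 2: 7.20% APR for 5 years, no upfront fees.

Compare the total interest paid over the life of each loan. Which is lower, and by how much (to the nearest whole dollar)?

Option 2 by $69,145

Option 1: monthly rate = 8.9%/12 = 0.0074167; payment = 111,300 × 0.0074167 / (1 − (1+0.0074167)^−180) = $1,122.27.
Total interest on Option 1 = 180 × $1,122.27 − $111,300 = $90,708.60.
Option 2: at 7.20% the monthly rate is 0.0060000, so the payment is 111,300 × 0.0060000 / (1 − 1.0060000^−60) = $2,214.39.
Total interest on Option 2 = 60 × $2,214.39 − $111,300 = $21,563.40.
Option 2 is lower by $69,145.20.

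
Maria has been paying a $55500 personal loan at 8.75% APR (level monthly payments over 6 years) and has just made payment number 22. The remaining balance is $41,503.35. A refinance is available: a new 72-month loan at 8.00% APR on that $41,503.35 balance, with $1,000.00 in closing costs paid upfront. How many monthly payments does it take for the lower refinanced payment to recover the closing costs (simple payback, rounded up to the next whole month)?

4 months

Current payment = 55,500 × 8.75%/12 / (1 − (1+0.0072917)^−72) = $993.54.
Refinanced payment = 41,503.35 × 0.0066667 / (1 − (1+0.0066667)^−72) = $727.69.
Monthly savings = $993.54 − $727.69 = $265.85.
Break-even = $1,000.00 / $265.85 = 3.76 → 4 months.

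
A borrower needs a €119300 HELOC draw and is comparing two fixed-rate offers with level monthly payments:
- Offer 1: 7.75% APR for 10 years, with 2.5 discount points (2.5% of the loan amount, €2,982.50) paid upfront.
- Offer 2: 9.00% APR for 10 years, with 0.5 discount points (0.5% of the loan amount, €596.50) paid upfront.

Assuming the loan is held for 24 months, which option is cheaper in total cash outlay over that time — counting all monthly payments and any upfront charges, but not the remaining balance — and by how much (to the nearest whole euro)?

Offer 1: monthly rate = 7.75%/12 = 0.0064583; payment = 119,300 × 0.0064583 / (1 − (1+0.0064583)^−120) = €1,431.73.
Offer 2: at 9.00% the monthly rate is 0.0075000, so the payment is 119,300 × 0.0075000 / (1 − 1.0075000^−120) = €1,511.24.
Over 24 months: Offer 1 costs 24 × €1,431.73 + €2,982.50 = €37,344.02; Offer 2 costs 24 × €1,511.24 + €596.50 = €36,866.26.
Offer 2 is cheaper by €37,344.02 − €36,866.26 = €477.76.

Offer 2 by €478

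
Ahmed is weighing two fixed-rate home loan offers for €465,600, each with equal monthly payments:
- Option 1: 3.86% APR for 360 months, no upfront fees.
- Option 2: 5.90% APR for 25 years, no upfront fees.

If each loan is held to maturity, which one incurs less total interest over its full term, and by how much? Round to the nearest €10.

Option 1: monthly rate = 3.86%/12 = 0.0032167; payment = 465,600 × 0.0032167 / (1 − (1+0.0032167)^−360) = €2,185.43.
Total interest on Option 1 = 360 × €2,185.43 − €465,600 = €321,154.80.
Option 2: at 5.90% the monthly rate is 0.0049167, so the payment is 465,600 × 0.0049167 / (1 − 1.0049167^−300) = €2,971.47.
Total interest on Option 2 = 300 × €2,971.47 − €465,600 = €425,841.00.
Option 1 is lower by €104,686.20.

Option 1 by €104,690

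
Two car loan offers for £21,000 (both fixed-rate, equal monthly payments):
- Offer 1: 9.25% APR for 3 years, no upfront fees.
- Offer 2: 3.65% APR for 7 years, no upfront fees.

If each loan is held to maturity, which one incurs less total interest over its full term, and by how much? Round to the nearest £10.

Offer 1: monthly rate = 9.25%/12 = 0.0077083; payment = 21,000 × 0.0077083 / (1 − (1+0.0077083)^−36) = £670.24.
Total interest on Offer 1 = 36 × £670.24 − £21,000 = £3,128.64.
Offer 2: at 3.65% the monthly rate is 0.0030417, so the payment is 21,000 × 0.0030417 / (1 − 1.0030417^−84) = £283.67.
Total interest on Offer 2 = 84 × £283.67 − £21,000 = £2,828.28.
Offer 2 is lower by £300.36.

Offer 2 by £300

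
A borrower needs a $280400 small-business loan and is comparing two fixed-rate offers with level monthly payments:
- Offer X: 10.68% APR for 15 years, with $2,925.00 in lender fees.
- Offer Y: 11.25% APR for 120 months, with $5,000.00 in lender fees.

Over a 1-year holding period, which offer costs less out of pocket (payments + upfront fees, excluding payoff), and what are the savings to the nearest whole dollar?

Offer X by $11,332

Offer X: monthly rate = 10.68%/12 = 0.0089000; payment = 280,400 × 0.0089000 / (1 − (1+0.0089000)^−180) = $3,130.90.
Offer Y: at 11.25% the monthly rate is 0.0093750, so the payment is 280,400 × 0.0093750 / (1 − 1.0093750^−120) = $3,902.30.
Over 12 months: Offer X costs 12 × $3,130.90 + $2,925.00 = $40,495.80; Offer Y costs 12 × $3,902.30 + $5,000.00 = $51,827.60.
Offer X is cheaper by $51,827.60 − $40,495.80 = $11,331.80.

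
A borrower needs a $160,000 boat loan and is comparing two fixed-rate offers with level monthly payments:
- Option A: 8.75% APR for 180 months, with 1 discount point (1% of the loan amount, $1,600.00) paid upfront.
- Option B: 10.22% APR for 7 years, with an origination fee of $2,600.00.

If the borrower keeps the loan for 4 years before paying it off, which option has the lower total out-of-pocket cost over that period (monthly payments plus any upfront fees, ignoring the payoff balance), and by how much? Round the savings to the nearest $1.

Option A: monthly rate = 8.75%/12 = 0.0072917; payment = 160,000 × 0.0072917 / (1 − (1+0.0072917)^−180) = $1,599.12.
Option B: monthly rate = 10.22%/12 = 0.0085167; payment = 160,000 × 0.0085167 / (1 − (1+0.0085167)^−84) = $2,674.41.
Over 48 months: Option A costs 48 × $1,599.12 + $1,600.00 = $78,357.76; Option B costs 48 × $2,674.41 + $2,600.00 = $130,971.68.
Option A is cheaper by $130,971.68 − $78,357.76 = $52,613.92.

Option A by $52,614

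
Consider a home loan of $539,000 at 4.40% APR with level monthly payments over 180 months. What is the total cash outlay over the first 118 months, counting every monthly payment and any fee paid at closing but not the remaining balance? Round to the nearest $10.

Monthly rate = 4.4%/12 = 0.0036667; payment = 539,000 × 0.0036667 / (1 − (1+0.0036667)^−180) = $4,095.82.
Total outlay = 118 × $4,095.82 = $483,306.76.

$483,310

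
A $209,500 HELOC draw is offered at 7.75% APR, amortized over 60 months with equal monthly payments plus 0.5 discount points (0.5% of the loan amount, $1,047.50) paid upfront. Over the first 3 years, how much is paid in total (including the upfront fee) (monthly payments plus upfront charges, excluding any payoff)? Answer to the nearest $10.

$153,070

Monthly rate = 7.75%/12 = 0.0064583; payment = 209,500 × 0.0064583 / (1 − (1+0.0064583)^−60) = $4,222.88.
Total outlay = 36 × $4,222.88 + $1,047.50 = $153,071.18.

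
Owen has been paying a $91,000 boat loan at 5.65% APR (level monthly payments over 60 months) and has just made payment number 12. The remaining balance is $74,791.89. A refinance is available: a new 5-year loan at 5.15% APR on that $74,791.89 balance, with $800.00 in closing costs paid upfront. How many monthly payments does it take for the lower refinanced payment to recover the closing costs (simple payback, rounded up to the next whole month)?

Current payment = 91,000 × 5.65%/12 / (1 − (1+0.0047083)^−60) = $1,744.51.
Refinanced payment = 74,791.89 × 0.0042917 / (1 − (1+0.0042917)^−60) = $1,416.56.
Monthly savings = $1,744.51 − $1,416.56 = $327.95.
Break-even = $800.00 / $327.95 = 2.44 → 3 months.

3 months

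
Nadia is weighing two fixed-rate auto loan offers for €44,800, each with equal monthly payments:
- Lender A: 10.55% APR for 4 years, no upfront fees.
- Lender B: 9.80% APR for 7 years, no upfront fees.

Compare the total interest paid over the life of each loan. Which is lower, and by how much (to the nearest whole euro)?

Lender A: monthly rate = 10.55%/12 = 0.0087917; payment = 44,800 × 0.0087917 / (1 − (1+0.0087917)^−48) = €1,148.11.
Total interest on Lender A = 48 × €1,148.11 − €44,800 = €10,309.28.
Lender B: at 9.80% the monthly rate is 0.0081667, so the payment is 44,800 × 0.0081667 / (1 − 1.0081667^−84) = €739.11.
Total interest on Lender B = 84 × €739.11 − €44,800 = €17,285.24.
Lender A is lower by €6,975.96.

Lender A by €6,976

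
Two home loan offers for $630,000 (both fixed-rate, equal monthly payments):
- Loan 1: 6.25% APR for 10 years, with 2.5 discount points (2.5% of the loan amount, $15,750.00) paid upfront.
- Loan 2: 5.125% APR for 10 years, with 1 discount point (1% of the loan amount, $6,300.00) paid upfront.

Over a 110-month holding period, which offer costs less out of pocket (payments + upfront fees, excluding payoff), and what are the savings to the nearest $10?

Loan 1: monthly rate = 6.25%/12 = 0.0052083; payment = 630,000 × 0.0052083 / (1 − (1+0.0052083)^−120) = $7,073.65.
Loan 2: at 5.125% the monthly rate is 0.0042708, so the payment is 630,000 × 0.0042708 / (1 − 1.0042708^−120) = $6,720.69.
Over 110 months: Loan 1 costs 110 × $7,073.65 + $15,750.00 = $793,851.50; Loan 2 costs 110 × $6,720.69 + $6,300.00 = $745,575.90.
Loan 2 is cheaper by $793,851.50 − $745,575.90 = $48,275.60.

Loan 2 by $48,280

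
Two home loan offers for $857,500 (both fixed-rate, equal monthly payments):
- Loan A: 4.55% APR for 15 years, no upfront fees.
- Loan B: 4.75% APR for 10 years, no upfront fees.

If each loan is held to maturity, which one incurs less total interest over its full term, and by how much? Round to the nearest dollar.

Loan A: monthly rate = 4.55%/12 = 0.0037917; payment = 857,500 × 0.0037917 / (1 − (1+0.0037917)^−180) = $6,581.75.
Total interest on Loan A = 180 × $6,581.75 − $857,500 = $327,215.00.
Loan B: at 4.75% the monthly rate is 0.0039583, so the payment is 857,500 × 0.0039583 / (1 − 1.0039583^−120) = $8,990.69.
Total interest on Loan B = 120 × $8,990.69 − $857,500 = $221,382.80.
Loan B is lower by $105,832.20.

Loan B by $105,832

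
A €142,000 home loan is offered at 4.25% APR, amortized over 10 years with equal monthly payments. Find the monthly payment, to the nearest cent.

At 4.25% the monthly rate is 0.0035417, so the payment is 142,000 × 0.0035417 / (1 − 1.0035417^−120) = €1,454.61.

€1,454.61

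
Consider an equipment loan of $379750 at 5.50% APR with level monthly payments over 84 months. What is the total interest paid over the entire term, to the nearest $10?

$78,640

Monthly rate = 5.5%/12 = 0.0045833; payment = 379,750 × 0.0045833 / (1 − (1+0.0045833)^−84) = $5,457.02.
Total paid = 84 × $5,457.02 = $458,389.68; interest = $458,389.68 − $379,750 = $78,639.68.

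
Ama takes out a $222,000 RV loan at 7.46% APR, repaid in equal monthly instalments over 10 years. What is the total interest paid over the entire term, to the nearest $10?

At 7.46% the monthly rate is 0.0062167, so the payment is 222,000 × 0.0062167 / (1 − 1.0062167^−120) = $2,630.55.
Total paid = 120 × $2,630.55 = $315,666.00; interest = $315,666.00 − $222,000 = $93,666.00.

$93,670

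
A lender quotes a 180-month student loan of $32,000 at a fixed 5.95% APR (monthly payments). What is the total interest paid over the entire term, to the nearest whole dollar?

At 5.95% the monthly rate is 0.0049583, so the payment is 32,000 × 0.0049583 / (1 − 1.0049583^−180) = $269.17.
Total paid = 180 × $269.17 = $48,450.60; interest = $48,450.60 − $32,000 = $16,450.60.

$16,451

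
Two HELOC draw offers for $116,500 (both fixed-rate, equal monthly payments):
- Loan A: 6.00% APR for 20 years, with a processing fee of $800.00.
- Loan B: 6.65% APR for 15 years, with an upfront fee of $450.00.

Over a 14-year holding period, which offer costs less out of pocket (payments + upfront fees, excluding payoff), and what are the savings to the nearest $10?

Loan A by $31,540

Loan A: monthly rate = 6%/12 = 0.0050000; payment = 116,500 × 0.0050000 / (1 − (1+0.0050000)^−240) = $834.64.
Loan B: monthly rate = 6.65%/12 = 0.0055417; payment = 116,500 × 0.0055417 / (1 − (1+0.0055417)^−180) = $1,024.47.
Over 168 months: Loan A costs 168 × $834.64 + $800.00 = $141,019.52; Loan B costs 168 × $1,024.47 + $450.00 = $172,560.96.
Loan A is cheaper by $172,560.96 − $141,019.52 = $31,541.44.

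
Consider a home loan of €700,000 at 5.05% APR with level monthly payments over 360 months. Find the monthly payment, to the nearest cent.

€3,779.17

Monthly rate = 5.05%/12 = 0.0042083; payment = 700,000 × 0.0042083 / (1 − (1+0.0042083)^−360) = €3,779.17.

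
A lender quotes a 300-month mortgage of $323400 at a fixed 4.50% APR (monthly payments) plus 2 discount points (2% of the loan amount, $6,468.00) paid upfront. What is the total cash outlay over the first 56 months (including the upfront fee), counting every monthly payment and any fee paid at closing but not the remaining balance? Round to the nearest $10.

$107,130

Monthly rate = 4.5%/12 = 0.0037500; payment = 323,400 × 0.0037500 / (1 − (1+0.0037500)^−300) = $1,797.56.
Total outlay = 56 × $1,797.56 + $6,468.00 = $107,131.36.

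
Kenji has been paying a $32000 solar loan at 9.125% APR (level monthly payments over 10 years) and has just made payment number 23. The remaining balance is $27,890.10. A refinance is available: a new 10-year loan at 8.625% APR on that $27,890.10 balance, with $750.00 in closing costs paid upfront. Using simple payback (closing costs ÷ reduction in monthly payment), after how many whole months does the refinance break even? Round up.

Current payment = 32,000 × 9.125%/12 / (1 − (1+0.0076042)^−120) = $407.53.
Refinanced payment = 27,890.10 × 0.0071875 / (1 − (1+0.0071875)^−120) = $347.66.
Monthly savings = $407.53 − $347.66 = $59.87.
Break-even = $750.00 / $59.87 = 12.53 → 13 months.

13 months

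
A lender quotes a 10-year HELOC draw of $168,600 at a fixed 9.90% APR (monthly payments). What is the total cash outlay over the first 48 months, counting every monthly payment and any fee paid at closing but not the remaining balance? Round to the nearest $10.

$106,500

At 9.90% the monthly rate is 0.0082500, so the payment is 168,600 × 0.0082500 / (1 − 1.0082500^−120) = $2,218.74.
Total outlay = 48 × $2,218.74 = $106,499.52.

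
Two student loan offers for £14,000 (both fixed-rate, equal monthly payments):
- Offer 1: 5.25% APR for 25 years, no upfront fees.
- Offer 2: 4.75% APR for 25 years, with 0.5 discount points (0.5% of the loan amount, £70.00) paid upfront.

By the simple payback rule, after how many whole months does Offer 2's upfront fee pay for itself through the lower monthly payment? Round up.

Offer 1: at 5.25% the monthly rate is 0.0043750, so the payment is 14,000 × 0.0043750 / (1 − 1.0043750^−300) = £83.89.
Offer 2: at 4.75% the monthly rate is 0.0039583, so the payment is 14,000 × 0.0039583 / (1 − 1.0039583^−300) = £79.82.
Monthly savings = £83.89 − £79.82 = £4.07.
Break-even = £70.00 / £4.07 = 17.20 → 18 months.

18 months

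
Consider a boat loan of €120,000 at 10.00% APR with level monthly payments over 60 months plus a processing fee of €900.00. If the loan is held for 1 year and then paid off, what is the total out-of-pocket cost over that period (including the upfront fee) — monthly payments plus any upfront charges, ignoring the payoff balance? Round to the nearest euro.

At 10.00% the monthly rate is 0.0083333, so the payment is 120,000 × 0.0083333 / (1 − 1.0083333^−60) = €2,549.65.
Total outlay = 12 × €2,549.65 + €900.00 = €31,495.80.

€31,496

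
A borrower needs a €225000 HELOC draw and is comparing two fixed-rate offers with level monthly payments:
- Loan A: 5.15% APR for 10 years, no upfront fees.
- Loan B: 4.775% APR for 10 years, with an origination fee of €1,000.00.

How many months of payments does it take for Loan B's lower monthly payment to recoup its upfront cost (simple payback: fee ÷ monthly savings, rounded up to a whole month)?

Loan A: at 5.15% the monthly rate is 0.0042917, so the payment is 225,000 × 0.0042917 / (1 − 1.0042917^−120) = €2,403.00.
Loan B: at 4.775% the monthly rate is 0.0039792, so the payment is 225,000 × 0.0039792 / (1 − 1.0039792^−120) = €2,361.81.
Monthly savings = €2,403.00 − €2,361.81 = €41.19.
Break-even = €1,000.00 / €41.19 = 24.28 → 25 months.

25 months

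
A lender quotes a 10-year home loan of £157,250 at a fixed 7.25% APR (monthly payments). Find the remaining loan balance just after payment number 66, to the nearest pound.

£84,846

With monthly rate i = 7.25%/12 = 0.0060417, the balance after k of n payments is P · [(1+i)^n − (1+i)^k] / [(1+i)^n − 1].
(1+0.0060417)^120 = 2.06023216 and (1+0.0060417)^66 = 1.48817461, so the balance is 157,250 × (2.06023216 − 1.48817461) / (2.06023216 − 1) = £84,845.62.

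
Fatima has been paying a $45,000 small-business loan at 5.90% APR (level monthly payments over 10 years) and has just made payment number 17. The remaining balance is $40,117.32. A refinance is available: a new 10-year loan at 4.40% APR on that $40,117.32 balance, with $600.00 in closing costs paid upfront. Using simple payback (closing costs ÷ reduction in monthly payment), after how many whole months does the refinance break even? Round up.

8 months

Current payment = 45,000 × 5.9%/12 / (1 − (1+0.0049167)^−120) = $497.34.
Refinanced payment = 40,117.32 × 0.0036667 / (1 − (1+0.0036667)^−120) = $413.84.
Monthly savings = $497.34 − $413.84 = $83.50.
Break-even = $600.00 / $83.50 = 7.19 → 8 months.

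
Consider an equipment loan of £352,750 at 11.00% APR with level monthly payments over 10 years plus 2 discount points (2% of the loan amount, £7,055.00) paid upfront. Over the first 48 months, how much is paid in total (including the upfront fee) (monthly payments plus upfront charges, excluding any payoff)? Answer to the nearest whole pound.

Monthly rate = 11%/12 = 0.0091667; payment = 352,750 × 0.0091667 / (1 − (1+0.0091667)^−120) = £4,859.13.
Total outlay = 48 × £4,859.13 + £7,055.00 = £240,293.24.

£240,293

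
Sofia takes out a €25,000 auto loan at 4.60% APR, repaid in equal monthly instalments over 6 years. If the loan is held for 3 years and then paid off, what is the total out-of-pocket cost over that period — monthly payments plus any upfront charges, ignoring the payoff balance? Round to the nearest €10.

€14,330

At 4.60% the monthly rate is 0.0038333, so the payment is 25,000 × 0.0038333 / (1 − 1.0038333^−72) = €398.00.
Total outlay = 36 × €398.00 = €14,328.00.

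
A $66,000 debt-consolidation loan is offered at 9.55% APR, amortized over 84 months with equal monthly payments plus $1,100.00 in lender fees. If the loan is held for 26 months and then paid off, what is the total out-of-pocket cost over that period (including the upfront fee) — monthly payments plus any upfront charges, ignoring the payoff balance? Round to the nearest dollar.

$29,190

At 9.55% the monthly rate is 0.0079583, so the payment is 66,000 × 0.0079583 / (1 − 1.0079583^−84) = $1,080.39.
Total outlay = 26 × $1,080.39 + $1,100.00 = $29,190.14.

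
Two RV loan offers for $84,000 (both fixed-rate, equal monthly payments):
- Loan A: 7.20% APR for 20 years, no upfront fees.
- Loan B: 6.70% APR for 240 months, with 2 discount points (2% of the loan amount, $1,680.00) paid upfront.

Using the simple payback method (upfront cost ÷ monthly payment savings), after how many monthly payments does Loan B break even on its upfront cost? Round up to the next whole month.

67 months

Loan A: monthly rate = 7.2%/12 = 0.0060000; payment = 84,000 × 0.0060000 / (1 − (1+0.0060000)^−240) = $661.37.
Loan B: monthly rate = 6.7%/12 = 0.0055833; payment = 84,000 × 0.0055833 / (1 − (1+0.0055833)^−240) = $636.21.
Monthly savings = $661.37 − $636.21 = $25.16.
Break-even = $1,680.00 / $25.16 = 66.77 → 67 months.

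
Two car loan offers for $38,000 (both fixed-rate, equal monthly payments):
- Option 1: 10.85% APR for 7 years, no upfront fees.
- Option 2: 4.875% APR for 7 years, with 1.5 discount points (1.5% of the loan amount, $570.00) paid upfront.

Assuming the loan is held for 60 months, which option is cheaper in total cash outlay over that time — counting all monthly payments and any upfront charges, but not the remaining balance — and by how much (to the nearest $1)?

Option 2 by $6,198

Option 1: at 10.85% the monthly rate is 0.0090417, so the payment is 38,000 × 0.0090417 / (1 − 1.0090417^−84) = $647.66.
Option 2: at 4.875% the monthly rate is 0.0040625, so the payment is 38,000 × 0.0040625 / (1 − 1.0040625^−84) = $534.86.
Over 60 months: Option 1 costs 60 × $647.66 = $38,859.60; Option 2 costs 60 × $534.86 + $570.00 = $32,661.60.
Option 2 is cheaper by $38,859.60 − $32,661.60 = $6,198.00.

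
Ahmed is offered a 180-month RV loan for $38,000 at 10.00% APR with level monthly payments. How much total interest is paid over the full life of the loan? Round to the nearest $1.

At 10.00% the monthly rate is 0.0083333, so the payment is 38,000 × 0.0083333 / (1 − 1.0083333^−180) = $408.35.
Total paid = 180 × $408.35 = $73,503.00; interest = $73,503.00 − $38,000 = $35,503.00.

$35,503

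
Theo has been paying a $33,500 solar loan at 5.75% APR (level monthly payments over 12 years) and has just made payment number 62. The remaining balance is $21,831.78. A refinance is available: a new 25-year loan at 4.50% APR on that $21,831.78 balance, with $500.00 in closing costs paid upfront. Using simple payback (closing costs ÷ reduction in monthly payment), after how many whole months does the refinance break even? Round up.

3 months

Current payment = 33,500 × 5.75%/12 / (1 − (1+0.0047917)^−144) = $322.59.
Refinanced payment = 21,831.78 × 0.0037500 / (1 − (1+0.0037500)^−300) = $121.35.
Monthly savings = $322.59 − $121.35 = $201.24.
Break-even = $500.00 / $201.24 = 2.48 → 3 months.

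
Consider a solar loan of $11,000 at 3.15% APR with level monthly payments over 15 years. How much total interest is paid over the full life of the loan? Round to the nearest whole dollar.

$2,817

At 3.15% the monthly rate is 0.0026250, so the payment is 11,000 × 0.0026250 / (1 − 1.0026250^−180) = $76.76.
Total paid = 180 × $76.76 = $13,816.80; interest = $13,816.80 − $11,000 = $2,816.80.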